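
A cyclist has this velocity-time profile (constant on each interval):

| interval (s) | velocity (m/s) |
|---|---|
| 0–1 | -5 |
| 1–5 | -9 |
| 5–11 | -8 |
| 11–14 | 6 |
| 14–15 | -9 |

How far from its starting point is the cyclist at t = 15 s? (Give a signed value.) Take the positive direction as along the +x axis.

Displacement is the signed area under the v-t curve.
0–1 s: -5 × 1 = -5 m
1–5 s: -9 × 4 = -36 m
5–11 s: -8 × 6 = -48 m
11–14 s: 6 × 3 = 18 m
14–15 s: -9 × 1 = -9 m
Net displacement = -80 m

-80 m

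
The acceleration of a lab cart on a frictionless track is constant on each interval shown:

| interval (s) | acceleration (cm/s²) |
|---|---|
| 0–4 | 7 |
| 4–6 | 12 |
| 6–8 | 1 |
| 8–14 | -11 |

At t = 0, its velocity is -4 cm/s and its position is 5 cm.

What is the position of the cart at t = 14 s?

On each constant-a segment, Δv = aΔt and Δx = v₀Δt + ½aΔt²; chain segment to segment.
0–4 s: v starts -4 cm/s; Δx = -4·4 + ½·7·4² = 40 cm; v ends 24 cm/s.
4–6 s: v starts 24 cm/s; Δx = 24·2 + ½·12·2² = 72 cm; v ends 48 cm/s.
6–8 s: v starts 48 cm/s; Δx = 48·2 + ½·1·2² = 98 cm; v ends 50 cm/s.
8–14 s: v starts 50 cm/s; Δx = 50·6 + ½·-11·6² = 102 cm; v ends -16 cm/s.
x(14) = 5 + Σ Δx = 317 cm.

317 cm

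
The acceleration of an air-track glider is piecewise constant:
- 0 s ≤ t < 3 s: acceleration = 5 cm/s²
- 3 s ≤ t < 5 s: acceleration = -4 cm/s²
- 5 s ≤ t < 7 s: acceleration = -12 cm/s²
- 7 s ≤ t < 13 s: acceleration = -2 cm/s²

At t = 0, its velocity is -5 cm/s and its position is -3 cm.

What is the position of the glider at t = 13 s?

-171.5 cm

On each constant-a segment, Δv = aΔt and Δx = v₀Δt + ½aΔt²; chain segment to segment.
0–3 s: v starts -5 cm/s; Δx = -5·3 + ½·5·3² = 7.5 cm; v ends 10 cm/s.
3–5 s: v starts 10 cm/s; Δx = 10·2 + ½·-4·2² = 12 cm; v ends 2 cm/s.
5–7 s: v starts 2 cm/s; Δx = 2·2 + ½·-12·2² = -20 cm; v ends -22 cm/s.
7–13 s: v starts -22 cm/s; Δx = -22·6 + ½·-2·6² = -168 cm; v ends -34 cm/s.
x(13) = -3 + Σ Δx = -171.5 cm.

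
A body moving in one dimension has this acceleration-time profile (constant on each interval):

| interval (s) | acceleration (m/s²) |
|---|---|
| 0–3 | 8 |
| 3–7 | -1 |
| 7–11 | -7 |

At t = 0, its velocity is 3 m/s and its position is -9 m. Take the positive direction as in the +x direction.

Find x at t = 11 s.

On each constant-a segment, Δv = aΔt and Δx = v₀Δt + ½aΔt²; chain segment to segment.
0–3 s: v starts 3 m/s; Δx = 3·3 + ½·8·3² = 45 m; v ends 27 m/s.
3–7 s: v starts 27 m/s; Δx = 27·4 + ½·-1·4² = 100 m; v ends 23 m/s.
7–11 s: v starts 23 m/s; Δx = 23·4 + ½·-7·4² = 36 m; v ends -5 m/s.
x(11) = -9 + Σ Δx = 172 m.

172 m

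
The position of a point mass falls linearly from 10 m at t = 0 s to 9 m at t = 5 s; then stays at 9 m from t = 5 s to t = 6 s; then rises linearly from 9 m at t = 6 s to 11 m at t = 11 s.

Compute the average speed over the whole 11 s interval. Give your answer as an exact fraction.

Average speed = (total path length)/(elapsed time); on a piecewise-linear x-t graph the path length is Σ|Δx|.
0–5 s: |Δx| = |9 − 10| = 1 m
5–6 s: |Δx| = |9 − 9| = 0 m
6–11 s: |Δx| = |11 − 9| = 2 m
Total path = 3 m; average speed = 3/11 = 3/11 m/s.

3/11 m/s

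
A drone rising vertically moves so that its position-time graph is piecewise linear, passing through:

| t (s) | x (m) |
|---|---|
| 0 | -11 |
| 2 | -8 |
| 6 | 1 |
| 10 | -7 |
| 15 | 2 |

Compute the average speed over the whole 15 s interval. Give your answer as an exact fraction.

29/15 m/s

Average speed = (total path length)/(elapsed time); on a piecewise-linear x-t graph the path length is Σ|Δx|.
0–2 s: |Δx| = |-8 − -11| = 3 m
2–6 s: |Δx| = |1 − -8| = 9 m
6–10 s: |Δx| = |-7 − 1| = 8 m
10–15 s: |Δx| = |2 − -7| = 9 m
Total path = 29 m; average speed = 29/15 = 29/15 m/s.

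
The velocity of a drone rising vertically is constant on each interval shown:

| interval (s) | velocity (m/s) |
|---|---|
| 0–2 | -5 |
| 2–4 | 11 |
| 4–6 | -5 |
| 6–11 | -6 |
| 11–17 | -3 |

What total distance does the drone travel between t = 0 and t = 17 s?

Total distance travelled is ∫|v| dt — sum the magnitudes of each area piece.
0–2 s: |-5| × 2 = 10 m
2–4 s: |11| × 2 = 22 m
4–6 s: |-5| × 2 = 10 m
6–11 s: |-6| × 5 = 30 m
11–17 s: |-3| × 6 = 18 m
Total distance = 90 m

90 m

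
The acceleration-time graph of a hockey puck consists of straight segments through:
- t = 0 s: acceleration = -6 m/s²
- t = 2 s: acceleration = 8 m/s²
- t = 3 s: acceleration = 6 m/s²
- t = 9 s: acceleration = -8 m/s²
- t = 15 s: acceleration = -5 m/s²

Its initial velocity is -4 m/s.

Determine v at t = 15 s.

Δv equals the area under the a-t graph; then v = v₀ + Δv.
0–2 s: ½(-6 + 8)(2) = 2 m/s
2–3 s: ½(8 + 6)(1) = 7 m/s
3–9 s: ½(6 + -8)(6) = -6 m/s
9–15 s: ½(-8 + -5)(6) = -39 m/s
Δv = -36 m/s, so v(15) = -4 + (-36) = -40 m/s.

-40 m/s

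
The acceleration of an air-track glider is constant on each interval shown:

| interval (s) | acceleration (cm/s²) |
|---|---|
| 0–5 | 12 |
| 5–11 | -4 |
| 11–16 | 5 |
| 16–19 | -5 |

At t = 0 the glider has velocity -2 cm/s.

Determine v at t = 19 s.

Δv equals the area under the a-t graph; then v = v₀ + Δv.
0–5 s: 12 × 5 = 60 cm/s
5–11 s: -4 × 6 = -24 cm/s
11–16 s: 5 × 5 = 25 cm/s
16–19 s: -5 × 3 = -15 cm/s
Δv = 46 cm/s, so v(19) = -2 + (46) = 44 cm/s.

44 cm/s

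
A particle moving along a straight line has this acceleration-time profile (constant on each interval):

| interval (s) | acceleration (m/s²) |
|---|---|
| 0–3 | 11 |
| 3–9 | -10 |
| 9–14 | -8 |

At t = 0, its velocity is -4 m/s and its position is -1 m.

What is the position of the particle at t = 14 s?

-224.5 m

On each constant-a segment, Δv = aΔt and Δx = v₀Δt + ½aΔt²; chain segment to segment.
0–3 s: v starts -4 m/s; Δx = -4·3 + ½·11·3² = 37.5 m; v ends 29 m/s.
3–9 s: v starts 29 m/s; Δx = 29·6 + ½·-10·6² = -6 m; v ends -31 m/s.
9–14 s: v starts -31 m/s; Δx = -31·5 + ½·-8·5² = -255 m; v ends -71 m/s.
x(14) = -1 + Σ Δx = -224.5 m.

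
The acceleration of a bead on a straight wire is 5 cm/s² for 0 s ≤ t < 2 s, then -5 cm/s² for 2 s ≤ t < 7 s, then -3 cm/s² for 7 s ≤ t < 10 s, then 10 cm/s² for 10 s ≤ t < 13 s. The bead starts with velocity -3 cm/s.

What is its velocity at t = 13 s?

3 cm/s

Δv equals the area under the a-t graph; then v = v₀ + Δv.
0–2 s: 5 × 2 = 10 cm/s
2–7 s: -5 × 5 = -25 cm/s
7–10 s: -3 × 3 = -9 cm/s
10–13 s: 10 × 3 = 30 cm/s
Δv = 6 cm/s, so v(13) = -3 + (6) = 3 cm/s.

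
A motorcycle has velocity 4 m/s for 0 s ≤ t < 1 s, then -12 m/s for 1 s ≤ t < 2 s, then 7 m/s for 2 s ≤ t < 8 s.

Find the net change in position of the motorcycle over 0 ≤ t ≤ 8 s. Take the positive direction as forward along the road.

Net displacement equals the area under the velocity-time graph (areas below the axis count negative).
0–1 s: 4 × 1 = 4 m
1–2 s: -12 × 1 = -12 m
2–8 s: 7 × 6 = 42 m
Net displacement = 34 m

34 m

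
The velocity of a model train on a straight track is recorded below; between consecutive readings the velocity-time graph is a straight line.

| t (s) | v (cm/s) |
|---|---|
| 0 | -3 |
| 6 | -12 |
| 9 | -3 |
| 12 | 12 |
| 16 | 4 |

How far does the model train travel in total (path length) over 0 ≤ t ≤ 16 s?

Distance (not displacement) is the total path length: add the absolute areas under v-t.
0–6 s: |½(-3 + -12)(6)| = 45 cm
6–9 s: |½(-12 + -3)(3)| = 22.5 cm
9–12 s: v = 0 at t = 9.6 s; triangle areas 0.9 + 14.4 = 15.3 cm
12–16 s: |½(12 + 4)(4)| = 32 cm
Total distance = 114.8 cm

114.8 cm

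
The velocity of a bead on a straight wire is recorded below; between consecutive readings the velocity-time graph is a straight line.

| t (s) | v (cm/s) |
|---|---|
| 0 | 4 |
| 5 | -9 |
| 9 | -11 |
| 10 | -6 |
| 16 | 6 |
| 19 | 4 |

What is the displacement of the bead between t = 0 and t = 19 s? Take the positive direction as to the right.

-46 cm

Net displacement equals the area under the velocity-time graph (areas below the axis count negative).
0–5 s: ½(4 + -9)(5) = -12.5 cm
5–9 s: ½(-9 + -11)(4) = -40 cm
9–10 s: ½(-11 + -6)(1) = -8.5 cm
10–16 s: ½(-6 + 6)(6) = 0 cm
16–19 s: ½(6 + 4)(3) = 15 cm
Net displacement = -46 cm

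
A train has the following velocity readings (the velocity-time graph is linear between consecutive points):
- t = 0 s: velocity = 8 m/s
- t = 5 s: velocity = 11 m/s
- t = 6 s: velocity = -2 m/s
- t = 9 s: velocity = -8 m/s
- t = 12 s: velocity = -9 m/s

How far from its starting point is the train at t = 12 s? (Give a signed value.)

11.5 m

Displacement is the signed area under the v-t curve.
0–5 s: ½(8 + 11)(5) = 47.5 m
5–6 s: ½(11 + -2)(1) = 4.5 m
6–9 s: ½(-2 + -8)(3) = -15 m
9–12 s: ½(-8 + -9)(3) = -25.5 m
Net displacement = 11.5 m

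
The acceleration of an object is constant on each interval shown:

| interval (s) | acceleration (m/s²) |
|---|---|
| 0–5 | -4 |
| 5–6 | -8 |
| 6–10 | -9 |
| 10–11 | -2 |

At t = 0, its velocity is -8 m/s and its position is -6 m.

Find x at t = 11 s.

-417 m

On each constant-a segment, Δv = aΔt and Δx = v₀Δt + ½aΔt²; chain segment to segment.
0–5 s: v starts -8 m/s; Δx = -8·5 + ½·-4·5² = -90 m; v ends -28 m/s.
5–6 s: v starts -28 m/s; Δx = -28·1 + ½·-8·1² = -32 m; v ends -36 m/s.
6–10 s: v starts -36 m/s; Δx = -36·4 + ½·-9·4² = -216 m; v ends -72 m/s.
10–11 s: v starts -72 m/s; Δx = -72·1 + ½·-2·1² = -73 m; v ends -74 m/s.
x(11) = -6 + Σ Δx = -417 m.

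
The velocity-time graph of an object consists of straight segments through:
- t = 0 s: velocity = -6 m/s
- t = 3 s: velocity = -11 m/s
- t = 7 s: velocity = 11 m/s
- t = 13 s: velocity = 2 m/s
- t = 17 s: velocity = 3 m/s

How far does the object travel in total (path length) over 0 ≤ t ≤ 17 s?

Total distance travelled is ∫|v| dt — sum the magnitudes of each area piece.
0–3 s: |½(-6 + -11)(3)| = 25.5 m
3–7 s: v = 0 at t = 5 s; triangle areas 11 + 11 = 22 m
7–13 s: |½(11 + 2)(6)| = 39 m
13–17 s: |½(2 + 3)(4)| = 10 m
Total distance = 96.5 m

96.5 m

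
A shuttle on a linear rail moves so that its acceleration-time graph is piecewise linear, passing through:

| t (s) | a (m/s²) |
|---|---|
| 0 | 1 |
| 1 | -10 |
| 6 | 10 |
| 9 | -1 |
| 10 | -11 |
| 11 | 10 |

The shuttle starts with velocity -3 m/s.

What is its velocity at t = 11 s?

Δv equals the area under the a-t graph; then v = v₀ + Δv.
0–1 s: ½(1 + -10)(1) = -4.5 m/s
1–6 s: ½(-10 + 10)(5) = 0 m/s
6–9 s: ½(10 + -1)(3) = 13.5 m/s
9–10 s: ½(-1 + -11)(1) = -6 m/s
10–11 s: ½(-11 + 10)(1) = -0.5 m/s
Δv = 2.5 m/s, so v(11) = -3 + (2.5) = -0.5 m/s.

-0.5 m/s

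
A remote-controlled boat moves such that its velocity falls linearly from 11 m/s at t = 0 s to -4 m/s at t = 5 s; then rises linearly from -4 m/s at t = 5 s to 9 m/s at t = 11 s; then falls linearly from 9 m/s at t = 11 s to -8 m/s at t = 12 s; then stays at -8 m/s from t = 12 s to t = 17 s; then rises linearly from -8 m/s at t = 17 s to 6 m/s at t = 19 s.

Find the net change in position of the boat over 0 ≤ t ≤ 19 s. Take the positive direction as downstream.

-9 m

Net displacement equals the area under the velocity-time graph (areas below the axis count negative).
0–5 s: ½(11 + -4)(5) = 17.5 m
5–11 s: ½(-4 + 9)(6) = 15 m
11–12 s: ½(9 + -8)(1) = 0.5 m
12–17 s: -8 × 5 = -40 m
17–19 s: ½(-8 + 6)(2) = -2 m
Net displacement = -9 m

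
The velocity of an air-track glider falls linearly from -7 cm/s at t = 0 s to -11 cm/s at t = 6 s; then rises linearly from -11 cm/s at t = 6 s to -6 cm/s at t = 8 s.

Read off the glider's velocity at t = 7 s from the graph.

-8.5 cm/s

On 6–8 s the graph is linear from -11 to -6 cm/s: v(7) = -11 + (-6 − -11)·(7 − 6)/(8 − 6) = -8.5 cm/s.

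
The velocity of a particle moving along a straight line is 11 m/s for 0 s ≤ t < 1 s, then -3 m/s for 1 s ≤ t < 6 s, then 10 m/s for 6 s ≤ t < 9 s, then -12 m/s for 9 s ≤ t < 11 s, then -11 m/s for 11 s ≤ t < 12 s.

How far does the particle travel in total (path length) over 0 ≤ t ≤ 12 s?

Distance (not displacement) is the total path length: add the absolute areas under v-t.
0–1 s: |11| × 1 = 11 m
1–6 s: |-3| × 5 = 15 m
6–9 s: |10| × 3 = 30 m
9–11 s: |-12| × 2 = 24 m
11–12 s: |-11| × 1 = 11 m
Total distance = 91 m

91 m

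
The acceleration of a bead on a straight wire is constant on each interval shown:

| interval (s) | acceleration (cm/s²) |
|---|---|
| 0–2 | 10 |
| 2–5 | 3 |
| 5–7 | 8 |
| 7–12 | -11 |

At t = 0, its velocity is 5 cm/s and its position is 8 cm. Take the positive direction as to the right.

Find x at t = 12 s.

323 cm

On each constant-a segment, Δv = aΔt and Δx = v₀Δt + ½aΔt²; chain segment to segment.
0–2 s: v starts 5 cm/s; Δx = 5·2 + ½·10·2² = 30 cm; v ends 25 cm/s.
2–5 s: v starts 25 cm/s; Δx = 25·3 + ½·3·3² = 88.5 cm; v ends 34 cm/s.
5–7 s: v starts 34 cm/s; Δx = 34·2 + ½·8·2² = 84 cm; v ends 50 cm/s.
7–12 s: v starts 50 cm/s; Δx = 50·5 + ½·-11·5² = 112.5 cm; v ends -5 cm/s.
x(12) = 8 + Σ Δx = 323 cm.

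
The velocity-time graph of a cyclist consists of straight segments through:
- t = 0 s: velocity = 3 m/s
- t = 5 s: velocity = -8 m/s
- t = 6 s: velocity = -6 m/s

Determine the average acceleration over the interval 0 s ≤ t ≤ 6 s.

Average acceleration = Δv/Δt = (-6 − 3)/(6 − 0) = -1.5 m/s².

-1.5 m/s²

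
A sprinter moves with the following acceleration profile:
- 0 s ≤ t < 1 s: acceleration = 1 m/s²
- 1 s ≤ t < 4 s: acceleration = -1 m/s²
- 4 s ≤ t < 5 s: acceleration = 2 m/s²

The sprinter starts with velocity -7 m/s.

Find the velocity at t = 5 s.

-7 m/s

Δv equals the area under the a-t graph; then v = v₀ + Δv.
0–1 s: 1 × 1 = 1 m/s
1–4 s: -1 × 3 = -3 m/s
4–5 s: 2 × 1 = 2 m/s
Δv = 0 m/s, so v(5) = -7 + (0) = -7 m/s.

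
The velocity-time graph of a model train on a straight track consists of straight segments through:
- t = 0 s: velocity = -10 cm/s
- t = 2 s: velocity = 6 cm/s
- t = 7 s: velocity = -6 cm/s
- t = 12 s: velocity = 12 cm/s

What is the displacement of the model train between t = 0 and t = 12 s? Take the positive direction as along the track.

Net displacement equals the area under the velocity-time graph (areas below the axis count negative).
0–2 s: ½(-10 + 6)(2) = -4 cm
2–7 s: ½(6 + -6)(5) = 0 cm
7–12 s: ½(-6 + 12)(5) = 15 cm
Net displacement = 11 cm

11 cm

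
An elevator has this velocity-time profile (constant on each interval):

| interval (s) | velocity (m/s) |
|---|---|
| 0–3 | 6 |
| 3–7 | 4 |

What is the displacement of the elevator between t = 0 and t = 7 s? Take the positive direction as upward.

34 m

Net displacement equals the area under the velocity-time graph (areas below the axis count negative).
0–3 s: 6 × 3 = 18 m
3–7 s: 4 × 4 = 16 m
Net displacement = 34 m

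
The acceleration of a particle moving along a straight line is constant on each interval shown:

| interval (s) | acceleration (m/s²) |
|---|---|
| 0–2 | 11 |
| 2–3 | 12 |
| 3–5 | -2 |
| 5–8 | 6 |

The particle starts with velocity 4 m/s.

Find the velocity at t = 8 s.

52 m/s

Δv equals the area under the a-t graph; then v = v₀ + Δv.
0–2 s: 11 × 2 = 22 m/s
2–3 s: 12 × 1 = 12 m/s
3–5 s: -2 × 2 = -4 m/s
5–8 s: 6 × 3 = 18 m/s
Δv = 48 m/s, so v(8) = 4 + (48) = 52 m/s.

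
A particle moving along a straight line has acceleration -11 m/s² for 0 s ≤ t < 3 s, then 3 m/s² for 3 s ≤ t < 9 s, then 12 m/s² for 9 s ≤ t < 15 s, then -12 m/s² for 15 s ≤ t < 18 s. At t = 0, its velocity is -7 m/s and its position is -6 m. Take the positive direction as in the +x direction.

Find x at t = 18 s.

-82.5 m

On each constant-a segment, Δv = aΔt and Δx = v₀Δt + ½aΔt²; chain segment to segment.
0–3 s: v starts -7 m/s; Δx = -7·3 + ½·-11·3² = -70.5 m; v ends -40 m/s.
3–9 s: v starts -40 m/s; Δx = -40·6 + ½·3·6² = -186 m; v ends -22 m/s.
9–15 s: v starts -22 m/s; Δx = -22·6 + ½·12·6² = 84 m; v ends 50 m/s.
15–18 s: v starts 50 m/s; Δx = 50·3 + ½·-12·3² = 96 m; v ends 14 m/s.
x(18) = -6 + Σ Δx = -82.5 m.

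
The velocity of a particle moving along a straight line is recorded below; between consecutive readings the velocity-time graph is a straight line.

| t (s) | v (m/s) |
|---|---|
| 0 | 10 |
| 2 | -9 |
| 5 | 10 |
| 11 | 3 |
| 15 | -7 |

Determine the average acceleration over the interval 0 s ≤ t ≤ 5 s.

Average acceleration = Δv/Δt = (10 − 10)/(5 − 0) = 0 m/s².

0 m/s²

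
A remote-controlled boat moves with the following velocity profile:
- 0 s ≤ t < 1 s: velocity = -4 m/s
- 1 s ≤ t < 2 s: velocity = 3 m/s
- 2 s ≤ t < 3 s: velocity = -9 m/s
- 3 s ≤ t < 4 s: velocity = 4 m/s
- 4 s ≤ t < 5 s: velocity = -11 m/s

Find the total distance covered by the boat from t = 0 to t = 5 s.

31 m

Total distance travelled is ∫|v| dt — sum the magnitudes of each area piece.
0–1 s: |-4| × 1 = 4 m
1–2 s: |3| × 1 = 3 m
2–3 s: |-9| × 1 = 9 m
3–4 s: |4| × 1 = 4 m
4–5 s: |-11| × 1 = 11 m
Total distance = 31 m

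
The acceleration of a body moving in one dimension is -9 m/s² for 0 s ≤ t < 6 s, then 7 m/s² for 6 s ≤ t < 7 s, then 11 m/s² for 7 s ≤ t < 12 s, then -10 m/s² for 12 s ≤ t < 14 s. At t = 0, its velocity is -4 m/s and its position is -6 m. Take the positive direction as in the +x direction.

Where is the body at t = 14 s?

On each constant-a segment, Δv = aΔt and Δx = v₀Δt + ½aΔt²; chain segment to segment.
0–6 s: v starts -4 m/s; Δx = -4·6 + ½·-9·6² = -186 m; v ends -58 m/s.
6–7 s: v starts -58 m/s; Δx = -58·1 + ½·7·1² = -54.5 m; v ends -51 m/s.
7–12 s: v starts -51 m/s; Δx = -51·5 + ½·11·5² = -117.5 m; v ends 4 m/s.
12–14 s: v starts 4 m/s; Δx = 4·2 + ½·-10·2² = -12 m; v ends -16 m/s.
x(14) = -6 + Σ Δx = -376 m.

-376 m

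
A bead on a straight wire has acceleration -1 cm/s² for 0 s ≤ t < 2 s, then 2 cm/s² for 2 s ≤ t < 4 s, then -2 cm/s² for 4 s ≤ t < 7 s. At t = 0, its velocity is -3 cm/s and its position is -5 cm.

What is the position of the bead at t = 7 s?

On each constant-a segment, Δv = aΔt and Δx = v₀Δt + ½aΔt²; chain segment to segment.
0–2 s: v starts -3 cm/s; Δx = -3·2 + ½·-1·2² = -8 cm; v ends -5 cm/s.
2–4 s: v starts -5 cm/s; Δx = -5·2 + ½·2·2² = -6 cm; v ends -1 cm/s.
4–7 s: v starts -1 cm/s; Δx = -1·3 + ½·-2·3² = -12 cm; v ends -7 cm/s.
x(7) = -5 + Σ Δx = -31 cm.

-31 cm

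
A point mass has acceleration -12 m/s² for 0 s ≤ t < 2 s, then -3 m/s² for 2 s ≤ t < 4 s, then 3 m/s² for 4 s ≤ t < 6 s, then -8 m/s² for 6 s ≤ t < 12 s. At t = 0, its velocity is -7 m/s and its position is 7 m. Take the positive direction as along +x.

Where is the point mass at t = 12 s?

-497 m

On each constant-a segment, Δv = aΔt and Δx = v₀Δt + ½aΔt²; chain segment to segment.
0–2 s: v starts -7 m/s; Δx = -7·2 + ½·-12·2² = -38 m; v ends -31 m/s.
2–4 s: v starts -31 m/s; Δx = -31·2 + ½·-3·2² = -68 m; v ends -37 m/s.
4–6 s: v starts -37 m/s; Δx = -37·2 + ½·3·2² = -68 m; v ends -31 m/s.
6–12 s: v starts -31 m/s; Δx = -31·6 + ½·-8·6² = -330 m; v ends -79 m/s.
x(12) = 7 + Σ Δx = -497 m.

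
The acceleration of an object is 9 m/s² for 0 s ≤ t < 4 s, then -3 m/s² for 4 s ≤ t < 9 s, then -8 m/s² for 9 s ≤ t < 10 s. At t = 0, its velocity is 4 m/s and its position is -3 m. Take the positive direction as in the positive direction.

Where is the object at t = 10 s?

On each constant-a segment, Δv = aΔt and Δx = v₀Δt + ½aΔt²; chain segment to segment.
0–4 s: v starts 4 m/s; Δx = 4·4 + ½·9·4² = 88 m; v ends 40 m/s.
4–9 s: v starts 40 m/s; Δx = 40·5 + ½·-3·5² = 162.5 m; v ends 25 m/s.
9–10 s: v starts 25 m/s; Δx = 25·1 + ½·-8·1² = 21 m; v ends 17 m/s.
x(10) = -3 + Σ Δx = 268.5 m.

268.5 m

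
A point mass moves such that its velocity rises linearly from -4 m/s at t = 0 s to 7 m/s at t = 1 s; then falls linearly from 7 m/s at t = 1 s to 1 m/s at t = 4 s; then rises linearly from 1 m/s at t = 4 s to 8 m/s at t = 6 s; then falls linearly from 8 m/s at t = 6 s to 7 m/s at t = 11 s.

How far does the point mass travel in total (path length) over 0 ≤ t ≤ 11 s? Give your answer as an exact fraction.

Distance (not displacement) is the total path length: add the absolute areas under v-t.
0–1 s: v = 0 at t = 4/11 s; triangle areas 8/11 + 49/22 = 65/22 m
1–4 s: |½(7 + 1)(3)| = 12 m
4–6 s: |½(1 + 8)(2)| = 9 m
6–11 s: |½(8 + 7)(5)| = 37.5 m
Total distance = 676/11 m

676/11 m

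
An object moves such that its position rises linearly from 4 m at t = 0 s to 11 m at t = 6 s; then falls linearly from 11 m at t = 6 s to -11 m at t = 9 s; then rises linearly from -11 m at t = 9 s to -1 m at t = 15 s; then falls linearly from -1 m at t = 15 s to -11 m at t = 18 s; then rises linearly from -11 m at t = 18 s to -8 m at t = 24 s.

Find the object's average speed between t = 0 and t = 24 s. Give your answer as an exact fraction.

Average speed = (total path length)/(elapsed time); on a piecewise-linear x-t graph the path length is Σ|Δx|.
0–6 s: |Δx| = |11 − 4| = 7 m
6–9 s: |Δx| = |-11 − 11| = 22 m
9–15 s: |Δx| = |-1 − -11| = 10 m
15–18 s: |Δx| = |-11 − -1| = 10 m
18–24 s: |Δx| = |-8 − -11| = 3 m
Total path = 52 m; average speed = 52/24 = 13/6 m/s.

13/6 m/s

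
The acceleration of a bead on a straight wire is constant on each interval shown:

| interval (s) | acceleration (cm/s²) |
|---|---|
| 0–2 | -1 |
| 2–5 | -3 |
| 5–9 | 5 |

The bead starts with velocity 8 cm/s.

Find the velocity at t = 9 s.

17 cm/s

Δv equals the area under the a-t graph; then v = v₀ + Δv.
0–2 s: -1 × 2 = -2 cm/s
2–5 s: -3 × 3 = -9 cm/s
5–9 s: 5 × 4 = 20 cm/s
Δv = 9 cm/s, so v(9) = 8 + (9) = 17 cm/s.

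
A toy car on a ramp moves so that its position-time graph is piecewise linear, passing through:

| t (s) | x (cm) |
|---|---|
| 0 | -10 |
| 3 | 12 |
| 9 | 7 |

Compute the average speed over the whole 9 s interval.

3 cm/s

Average speed = (total path length)/(elapsed time); on a piecewise-linear x-t graph the path length is Σ|Δx|.
0–3 s: |Δx| = |12 − -10| = 22 cm
3–9 s: |Δx| = |7 − 12| = 5 cm
Total path = 27 cm; average speed = 27/9 = 3 cm/s.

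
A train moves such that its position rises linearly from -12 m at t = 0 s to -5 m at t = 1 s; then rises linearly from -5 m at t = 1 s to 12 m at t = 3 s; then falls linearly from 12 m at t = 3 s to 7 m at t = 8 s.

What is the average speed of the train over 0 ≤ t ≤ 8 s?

Average speed = (total path length)/(elapsed time); on a piecewise-linear x-t graph the path length is Σ|Δx|.
0–1 s: |Δx| = |-5 − -12| = 7 m
1–3 s: |Δx| = |12 − -5| = 17 m
3–8 s: |Δx| = |7 − 12| = 5 m
Total path = 29 m; average speed = 29/8 = 3.625 m/s.

3.625 m/s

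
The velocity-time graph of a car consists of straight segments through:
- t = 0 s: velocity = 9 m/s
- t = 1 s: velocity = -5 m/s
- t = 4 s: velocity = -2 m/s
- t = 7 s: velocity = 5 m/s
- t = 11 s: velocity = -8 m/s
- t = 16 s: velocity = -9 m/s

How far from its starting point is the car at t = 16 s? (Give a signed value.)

Displacement is the signed area under the v-t curve.
0–1 s: ½(9 + -5)(1) = 2 m
1–4 s: ½(-5 + -2)(3) = -10.5 m
4–7 s: ½(-2 + 5)(3) = 4.5 m
7–11 s: ½(5 + -8)(4) = -6 m
11–16 s: ½(-8 + -9)(5) = -42.5 m
Net displacement = -52.5 m

-52.5 m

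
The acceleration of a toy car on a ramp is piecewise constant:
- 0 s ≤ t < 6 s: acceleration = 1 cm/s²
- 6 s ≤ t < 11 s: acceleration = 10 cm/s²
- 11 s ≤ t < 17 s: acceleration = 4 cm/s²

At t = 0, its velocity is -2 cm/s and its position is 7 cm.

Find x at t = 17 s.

554 cm

On each constant-a segment, Δv = aΔt and Δx = v₀Δt + ½aΔt²; chain segment to segment.
0–6 s: v starts -2 cm/s; Δx = -2·6 + ½·1·6² = 6 cm; v ends 4 cm/s.
6–11 s: v starts 4 cm/s; Δx = 4·5 + ½·10·5² = 145 cm; v ends 54 cm/s.
11–17 s: v starts 54 cm/s; Δx = 54·6 + ½·4·6² = 396 cm; v ends 78 cm/s.
x(17) = 7 + Σ Δx = 554 cm.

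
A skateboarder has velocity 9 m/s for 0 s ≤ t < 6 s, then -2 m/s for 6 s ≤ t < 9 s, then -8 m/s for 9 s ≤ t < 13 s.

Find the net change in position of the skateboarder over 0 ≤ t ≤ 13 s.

Net displacement equals the area under the velocity-time graph (areas below the axis count negative).
0–6 s: 9 × 6 = 54 m
6–9 s: -2 × 3 = -6 m
9–13 s: -8 × 4 = -32 m
Net displacement = 16 m

16 m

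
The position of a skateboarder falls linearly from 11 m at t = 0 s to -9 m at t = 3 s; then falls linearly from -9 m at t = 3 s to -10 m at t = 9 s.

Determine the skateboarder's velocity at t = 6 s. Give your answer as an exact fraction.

Velocity is the slope of the x-t graph on 3–9 s: (-10 − -9)/(9 − 3) = -1/6 m/s.

-1/6 m/s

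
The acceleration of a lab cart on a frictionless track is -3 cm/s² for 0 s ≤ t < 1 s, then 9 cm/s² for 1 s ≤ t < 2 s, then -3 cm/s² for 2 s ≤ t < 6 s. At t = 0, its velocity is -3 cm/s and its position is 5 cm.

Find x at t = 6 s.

On each constant-a segment, Δv = aΔt and Δx = v₀Δt + ½aΔt²; chain segment to segment.
0–1 s: v starts -3 cm/s; Δx = -3·1 + ½·-3·1² = -4.5 cm; v ends -6 cm/s.
1–2 s: v starts -6 cm/s; Δx = -6·1 + ½·9·1² = -1.5 cm; v ends 3 cm/s.
2–6 s: v starts 3 cm/s; Δx = 3·4 + ½·-3·4² = -12 cm; v ends -9 cm/s.
x(6) = 5 + Σ Δx = -13 cm.

-13 cm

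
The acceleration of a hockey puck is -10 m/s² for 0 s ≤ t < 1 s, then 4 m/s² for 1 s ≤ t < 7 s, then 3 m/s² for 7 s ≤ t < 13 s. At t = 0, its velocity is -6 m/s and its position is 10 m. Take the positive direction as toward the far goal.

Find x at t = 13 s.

77 m

On each constant-a segment, Δv = aΔt and Δx = v₀Δt + ½aΔt²; chain segment to segment.
0–1 s: v starts -6 m/s; Δx = -6·1 + ½·-10·1² = -11 m; v ends -16 m/s.
1–7 s: v starts -16 m/s; Δx = -16·6 + ½·4·6² = -24 m; v ends 8 m/s.
7–13 s: v starts 8 m/s; Δx = 8·6 + ½·3·6² = 102 m; v ends 26 m/s.
x(13) = 10 + Σ Δx = 77 m.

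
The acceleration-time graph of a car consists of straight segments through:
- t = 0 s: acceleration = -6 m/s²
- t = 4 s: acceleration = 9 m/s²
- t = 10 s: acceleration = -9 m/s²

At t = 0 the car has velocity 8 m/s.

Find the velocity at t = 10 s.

Δv equals the area under the a-t graph; then v = v₀ + Δv.
0–4 s: ½(-6 + 9)(4) = 6 m/s
4–10 s: ½(9 + -9)(6) = 0 m/s
Δv = 6 m/s, so v(10) = 8 + (6) = 14 m/s.

14 m/s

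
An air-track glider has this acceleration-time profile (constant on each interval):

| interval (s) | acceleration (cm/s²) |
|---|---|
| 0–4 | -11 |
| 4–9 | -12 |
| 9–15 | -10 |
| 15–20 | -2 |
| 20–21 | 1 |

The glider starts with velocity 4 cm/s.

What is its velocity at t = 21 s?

Δv equals the area under the a-t graph; then v = v₀ + Δv.
0–4 s: -11 × 4 = -44 cm/s
4–9 s: -12 × 5 = -60 cm/s
9–15 s: -10 × 6 = -60 cm/s
15–20 s: -2 × 5 = -10 cm/s
20–21 s: 1 × 1 = 1 cm/s
Δv = -173 cm/s, so v(21) = 4 + (-173) = -169 cm/s.

-169 cm/s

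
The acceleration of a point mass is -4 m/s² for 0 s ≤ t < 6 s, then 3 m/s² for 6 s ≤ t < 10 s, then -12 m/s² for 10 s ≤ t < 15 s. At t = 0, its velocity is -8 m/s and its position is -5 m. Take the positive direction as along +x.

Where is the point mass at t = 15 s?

-479 m

On each constant-a segment, Δv = aΔt and Δx = v₀Δt + ½aΔt²; chain segment to segment.
0–6 s: v starts -8 m/s; Δx = -8·6 + ½·-4·6² = -120 m; v ends -32 m/s.
6–10 s: v starts -32 m/s; Δx = -32·4 + ½·3·4² = -104 m; v ends -20 m/s.
10–15 s: v starts -20 m/s; Δx = -20·5 + ½·-12·5² = -250 m; v ends -80 m/s.
x(15) = -5 + Σ Δx = -479 m.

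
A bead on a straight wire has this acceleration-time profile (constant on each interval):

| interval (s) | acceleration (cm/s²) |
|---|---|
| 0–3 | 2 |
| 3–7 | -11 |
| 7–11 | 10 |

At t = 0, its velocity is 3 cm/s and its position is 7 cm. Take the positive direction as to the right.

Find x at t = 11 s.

On each constant-a segment, Δv = aΔt and Δx = v₀Δt + ½aΔt²; chain segment to segment.
0–3 s: v starts 3 cm/s; Δx = 3·3 + ½·2·3² = 18 cm; v ends 9 cm/s.
3–7 s: v starts 9 cm/s; Δx = 9·4 + ½·-11·4² = -52 cm; v ends -35 cm/s.
7–11 s: v starts -35 cm/s; Δx = -35·4 + ½·10·4² = -60 cm; v ends 5 cm/s.
x(11) = 7 + Σ Δx = -87 cm.

-87 cm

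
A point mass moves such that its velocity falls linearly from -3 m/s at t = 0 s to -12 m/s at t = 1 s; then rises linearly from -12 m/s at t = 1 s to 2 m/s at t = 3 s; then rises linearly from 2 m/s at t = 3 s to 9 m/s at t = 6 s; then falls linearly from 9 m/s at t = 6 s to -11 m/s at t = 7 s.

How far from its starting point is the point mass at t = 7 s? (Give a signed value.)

-2 m

Net displacement equals the area under the velocity-time graph (areas below the axis count negative).
0–1 s: ½(-3 + -12)(1) = -7.5 m
1–3 s: ½(-12 + 2)(2) = -10 m
3–6 s: ½(2 + 9)(3) = 16.5 m
6–7 s: ½(9 + -11)(1) = -1 m
Net displacement = -2 m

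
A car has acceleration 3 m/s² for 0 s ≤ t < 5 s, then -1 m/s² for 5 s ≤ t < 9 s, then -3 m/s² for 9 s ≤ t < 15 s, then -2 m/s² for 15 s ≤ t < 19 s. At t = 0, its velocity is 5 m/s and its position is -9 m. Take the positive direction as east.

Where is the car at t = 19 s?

143.5 m

On each constant-a segment, Δv = aΔt and Δx = v₀Δt + ½aΔt²; chain segment to segment.
0–5 s: v starts 5 m/s; Δx = 5·5 + ½·3·5² = 62.5 m; v ends 20 m/s.
5–9 s: v starts 20 m/s; Δx = 20·4 + ½·-1·4² = 72 m; v ends 16 m/s.
9–15 s: v starts 16 m/s; Δx = 16·6 + ½·-3·6² = 42 m; v ends -2 m/s.
15–19 s: v starts -2 m/s; Δx = -2·4 + ½·-2·4² = -24 m; v ends -10 m/s.
x(19) = -9 + Σ Δx = 143.5 m.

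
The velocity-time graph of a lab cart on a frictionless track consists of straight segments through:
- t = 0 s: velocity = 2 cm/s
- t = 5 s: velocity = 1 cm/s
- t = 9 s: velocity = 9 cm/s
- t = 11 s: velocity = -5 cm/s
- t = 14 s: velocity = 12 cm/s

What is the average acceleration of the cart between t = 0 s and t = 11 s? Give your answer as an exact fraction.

Average acceleration = Δv/Δt = (-5 − 2)/(11 − 0) = -7/11 cm/s².

-7/11 cm/s²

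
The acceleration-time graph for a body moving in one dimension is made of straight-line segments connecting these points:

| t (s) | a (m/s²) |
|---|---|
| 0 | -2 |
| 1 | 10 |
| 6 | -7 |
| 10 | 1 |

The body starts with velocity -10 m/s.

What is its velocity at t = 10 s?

-10.5 m/s

Δv equals the area under the a-t graph; then v = v₀ + Δv.
0–1 s: ½(-2 + 10)(1) = 4 m/s
1–6 s: ½(10 + -7)(5) = 7.5 m/s
6–10 s: ½(-7 + 1)(4) = -12 m/s
Δv = -0.5 m/s, so v(10) = -10 + (-0.5) = -10.5 m/s.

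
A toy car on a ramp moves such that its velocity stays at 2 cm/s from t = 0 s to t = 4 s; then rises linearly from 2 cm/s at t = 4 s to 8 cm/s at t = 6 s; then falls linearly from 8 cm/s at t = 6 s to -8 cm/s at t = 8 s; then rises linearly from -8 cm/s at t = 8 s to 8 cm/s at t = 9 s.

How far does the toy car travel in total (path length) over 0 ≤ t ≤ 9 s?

Distance (not displacement) is the total path length: add the absolute areas under v-t.
0–4 s: |2| × 4 = 8 cm
4–6 s: |½(2 + 8)(2)| = 10 cm
6–8 s: v = 0 at t = 7 s; triangle areas 4 + 4 = 8 cm
8–9 s: v = 0 at t = 8.5 s; triangle areas 2 + 2 = 4 cm
Total distance = 30 cm

30 cm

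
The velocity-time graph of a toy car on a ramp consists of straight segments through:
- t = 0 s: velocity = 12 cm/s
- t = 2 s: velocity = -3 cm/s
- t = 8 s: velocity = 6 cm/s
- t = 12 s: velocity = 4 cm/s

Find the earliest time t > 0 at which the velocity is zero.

t = 1.6 s

v changes sign on 0–2 s (from 12 to -3); the graph is linear there, so v = 0 at t = 0 + (-12)·(2 − 0)/(-3 − 12) = 1.6 s.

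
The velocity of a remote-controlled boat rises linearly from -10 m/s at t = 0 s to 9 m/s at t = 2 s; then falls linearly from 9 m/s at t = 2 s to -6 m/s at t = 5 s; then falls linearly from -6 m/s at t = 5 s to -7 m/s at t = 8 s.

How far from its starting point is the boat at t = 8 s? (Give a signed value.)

Net displacement equals the area under the velocity-time graph (areas below the axis count negative).
0–2 s: ½(-10 + 9)(2) = -1 m
2–5 s: ½(9 + -6)(3) = 4.5 m
5–8 s: ½(-6 + -7)(3) = -19.5 m
Net displacement = -16 m

-16 m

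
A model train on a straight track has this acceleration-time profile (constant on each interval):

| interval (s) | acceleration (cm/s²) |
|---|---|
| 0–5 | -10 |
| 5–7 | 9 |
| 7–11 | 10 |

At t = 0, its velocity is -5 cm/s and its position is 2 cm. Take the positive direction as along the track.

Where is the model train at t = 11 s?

-308 cm

On each constant-a segment, Δv = aΔt and Δx = v₀Δt + ½aΔt²; chain segment to segment.
0–5 s: v starts -5 cm/s; Δx = -5·5 + ½·-10·5² = -150 cm; v ends -55 cm/s.
5–7 s: v starts -55 cm/s; Δx = -55·2 + ½·9·2² = -92 cm; v ends -37 cm/s.
7–11 s: v starts -37 cm/s; Δx = -37·4 + ½·10·4² = -68 cm; v ends 3 cm/s.
x(11) = 2 + Σ Δx = -308 cm.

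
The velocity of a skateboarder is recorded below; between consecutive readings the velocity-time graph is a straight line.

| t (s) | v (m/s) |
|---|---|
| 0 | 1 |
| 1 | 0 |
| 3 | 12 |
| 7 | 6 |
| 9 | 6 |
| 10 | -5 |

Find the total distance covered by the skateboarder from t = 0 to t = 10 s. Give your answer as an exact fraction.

Distance (not displacement) is the total path length: add the absolute areas under v-t.
0–1 s: |½(1 + 0)(1)| = 0.5 m
1–3 s: |½(0 + 12)(2)| = 12 m
3–7 s: |½(12 + 6)(4)| = 36 m
7–9 s: |6| × 2 = 12 m
9–10 s: v = 0 at t = 105/11 s; triangle areas 18/11 + 25/22 = 61/22 m
Total distance = 696/11 m

696/11 m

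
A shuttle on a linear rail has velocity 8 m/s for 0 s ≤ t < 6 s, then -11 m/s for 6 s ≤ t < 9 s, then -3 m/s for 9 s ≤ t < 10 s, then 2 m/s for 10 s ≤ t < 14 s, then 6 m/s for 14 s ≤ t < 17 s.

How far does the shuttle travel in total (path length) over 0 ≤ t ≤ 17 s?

Total distance travelled is ∫|v| dt — sum the magnitudes of each area piece.
0–6 s: |8| × 6 = 48 m
6–9 s: |-11| × 3 = 33 m
9–10 s: |-3| × 1 = 3 m
10–14 s: |2| × 4 = 8 m
14–17 s: |6| × 3 = 18 m
Total distance = 110 m

110 m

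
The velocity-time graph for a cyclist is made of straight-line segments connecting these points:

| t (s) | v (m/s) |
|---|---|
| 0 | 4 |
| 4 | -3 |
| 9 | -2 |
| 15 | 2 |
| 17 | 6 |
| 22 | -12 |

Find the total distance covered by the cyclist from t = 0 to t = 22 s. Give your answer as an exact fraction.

Distance (not displacement) is the total path length: add the absolute areas under v-t.
0–4 s: v = 0 at t = 16/7 s; triangle areas 32/7 + 18/7 = 50/7 m
4–9 s: |½(-3 + -2)(5)| = 12.5 m
9–15 s: v = 0 at t = 12 s; triangle areas 3 + 3 = 6 m
15–17 s: |½(2 + 6)(2)| = 8 m
17–22 s: v = 0 at t = 56/3 s; triangle areas 5 + 20 = 25 m
Total distance = 821/14 m

821/14 m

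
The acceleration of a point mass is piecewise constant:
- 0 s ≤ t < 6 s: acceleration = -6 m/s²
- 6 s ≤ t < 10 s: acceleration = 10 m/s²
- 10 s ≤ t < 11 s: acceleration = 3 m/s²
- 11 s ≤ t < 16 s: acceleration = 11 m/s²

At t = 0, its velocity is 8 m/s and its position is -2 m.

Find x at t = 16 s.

132 m

On each constant-a segment, Δv = aΔt and Δx = v₀Δt + ½aΔt²; chain segment to segment.
0–6 s: v starts 8 m/s; Δx = 8·6 + ½·-6·6² = -60 m; v ends -28 m/s.
6–10 s: v starts -28 m/s; Δx = -28·4 + ½·10·4² = -32 m; v ends 12 m/s.
10–11 s: v starts 12 m/s; Δx = 12·1 + ½·3·1² = 13.5 m; v ends 15 m/s.
11–16 s: v starts 15 m/s; Δx = 15·5 + ½·11·5² = 212.5 m; v ends 70 m/s.
x(16) = -2 + Σ Δx = 132 m.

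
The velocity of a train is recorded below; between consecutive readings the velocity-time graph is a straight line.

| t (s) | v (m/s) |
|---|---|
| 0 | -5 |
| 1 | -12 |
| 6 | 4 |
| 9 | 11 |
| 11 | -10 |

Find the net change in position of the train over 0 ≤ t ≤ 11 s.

-5 m

Displacement is the signed area under the v-t curve.
0–1 s: ½(-5 + -12)(1) = -8.5 m
1–6 s: ½(-12 + 4)(5) = -20 m
6–9 s: ½(4 + 11)(3) = 22.5 m
9–11 s: ½(11 + -10)(2) = 1 m
Net displacement = -5 m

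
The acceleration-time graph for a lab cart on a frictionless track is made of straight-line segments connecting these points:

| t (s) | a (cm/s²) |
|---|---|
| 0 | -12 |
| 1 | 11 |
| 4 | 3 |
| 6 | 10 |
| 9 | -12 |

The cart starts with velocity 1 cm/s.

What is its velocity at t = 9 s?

Δv equals the area under the a-t graph; then v = v₀ + Δv.
0–1 s: ½(-12 + 11)(1) = -0.5 cm/s
1–4 s: ½(11 + 3)(3) = 21 cm/s
4–6 s: ½(3 + 10)(2) = 13 cm/s
6–9 s: ½(10 + -12)(3) = -3 cm/s
Δv = 30.5 cm/s, so v(9) = 1 + (30.5) = 31.5 cm/s.

31.5 cm/s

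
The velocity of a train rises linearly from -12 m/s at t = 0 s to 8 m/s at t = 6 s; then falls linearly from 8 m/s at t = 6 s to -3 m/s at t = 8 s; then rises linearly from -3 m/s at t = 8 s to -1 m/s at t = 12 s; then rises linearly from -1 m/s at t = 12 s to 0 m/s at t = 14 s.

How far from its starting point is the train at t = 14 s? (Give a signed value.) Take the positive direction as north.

-16 m

Displacement is the signed area under the v-t curve.
0–6 s: ½(-12 + 8)(6) = -12 m
6–8 s: ½(8 + -3)(2) = 5 m
8–12 s: ½(-3 + -1)(4) = -8 m
12–14 s: ½(-1 + 0)(2) = -1 m
Net displacement = -16 m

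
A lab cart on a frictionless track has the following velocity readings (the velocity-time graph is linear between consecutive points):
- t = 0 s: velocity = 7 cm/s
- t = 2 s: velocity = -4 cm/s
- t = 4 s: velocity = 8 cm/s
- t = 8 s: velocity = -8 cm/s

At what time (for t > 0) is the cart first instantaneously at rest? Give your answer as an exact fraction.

v changes sign on 0–2 s (from 7 to -4); the graph is linear there, so v = 0 at t = 0 + (-7)·(2 − 0)/(-4 − 7) = 14/11 s.

t = 14/11 s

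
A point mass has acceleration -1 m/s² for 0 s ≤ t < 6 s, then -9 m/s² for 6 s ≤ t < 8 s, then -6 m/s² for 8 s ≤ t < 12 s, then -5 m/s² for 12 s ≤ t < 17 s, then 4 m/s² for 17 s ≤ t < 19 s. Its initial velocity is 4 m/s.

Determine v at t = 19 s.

Δv equals the area under the a-t graph; then v = v₀ + Δv.
0–6 s: -1 × 6 = -6 m/s
6–8 s: -9 × 2 = -18 m/s
8–12 s: -6 × 4 = -24 m/s
12–17 s: -5 × 5 = -25 m/s
17–19 s: 4 × 2 = 8 m/s
Δv = -65 m/s, so v(19) = 4 + (-65) = -61 m/s.

-61 m/s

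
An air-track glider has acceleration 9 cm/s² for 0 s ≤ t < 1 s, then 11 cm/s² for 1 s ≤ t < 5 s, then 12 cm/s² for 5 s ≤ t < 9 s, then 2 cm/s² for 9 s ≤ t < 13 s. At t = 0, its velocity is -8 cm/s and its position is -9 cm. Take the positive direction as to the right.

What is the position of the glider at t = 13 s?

743.5 cm

On each constant-a segment, Δv = aΔt and Δx = v₀Δt + ½aΔt²; chain segment to segment.
0–1 s: v starts -8 cm/s; Δx = -8·1 + ½·9·1² = -3.5 cm; v ends 1 cm/s.
1–5 s: v starts 1 cm/s; Δx = 1·4 + ½·11·4² = 92 cm; v ends 45 cm/s.
5–9 s: v starts 45 cm/s; Δx = 45·4 + ½·12·4² = 276 cm; v ends 93 cm/s.
9–13 s: v starts 93 cm/s; Δx = 93·4 + ½·2·4² = 388 cm; v ends 101 cm/s.
x(13) = -9 + Σ Δx = 743.5 cm.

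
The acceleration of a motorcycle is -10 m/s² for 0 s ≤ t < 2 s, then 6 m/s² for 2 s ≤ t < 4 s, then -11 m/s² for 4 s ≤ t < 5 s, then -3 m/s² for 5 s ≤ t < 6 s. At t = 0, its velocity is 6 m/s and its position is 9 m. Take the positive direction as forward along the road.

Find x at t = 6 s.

-37 m

On each constant-a segment, Δv = aΔt and Δx = v₀Δt + ½aΔt²; chain segment to segment.
0–2 s: v starts 6 m/s; Δx = 6·2 + ½·-10·2² = -8 m; v ends -14 m/s.
2–4 s: v starts -14 m/s; Δx = -14·2 + ½·6·2² = -16 m; v ends -2 m/s.
4–5 s: v starts -2 m/s; Δx = -2·1 + ½·-11·1² = -7.5 m; v ends -13 m/s.
5–6 s: v starts -13 m/s; Δx = -13·1 + ½·-3·1² = -14.5 m; v ends -16 m/s.
x(6) = 9 + Σ Δx = -37 m.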